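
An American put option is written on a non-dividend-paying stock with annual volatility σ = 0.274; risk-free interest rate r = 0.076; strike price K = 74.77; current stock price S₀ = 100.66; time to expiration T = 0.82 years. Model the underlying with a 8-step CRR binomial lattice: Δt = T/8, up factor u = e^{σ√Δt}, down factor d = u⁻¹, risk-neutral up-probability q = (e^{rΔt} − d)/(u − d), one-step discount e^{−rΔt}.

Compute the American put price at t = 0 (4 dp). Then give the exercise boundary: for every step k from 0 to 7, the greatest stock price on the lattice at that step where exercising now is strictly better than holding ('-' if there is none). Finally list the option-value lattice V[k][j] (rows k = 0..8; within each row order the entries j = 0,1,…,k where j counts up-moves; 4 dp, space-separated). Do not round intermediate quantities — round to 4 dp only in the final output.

Δt=0.10250, u=1.09169, d=0.91601, q=0.52260, disc=e^(-rΔt)=0.99224
k=8 terminal: V=max(K-S,0) → 24.8727 15.3036 3.8993 0.0000 0.0000 0.0000 0.0000 0.0000 0.0000
k=7: j=0 S=54.4721 intr=20.2979 cont=19.7177 V=20.2979[EX]; j=1 S=64.9186 intr=9.8514 cont=9.2712 V=9.8514[EX]; j=2 S=77.3685 intr=0.0000 cont=1.8471 V=1.8471[hold]; j=3 S=92.2060 intr=0.0000 cont=0.0000 V=0.0000[hold]; j=4 S=109.8891 intr=0.0000 cont=0.0000 V=0.0000[hold]; j=5 S=130.9633 intr=0.0000 cont=0.0000 V=0.0000[hold]; j=6 S=156.0790 intr=0.0000 cont=0.0000 V=0.0000[hold]; j=7 S=186.0114 intr=0.0000 cont=0.0000 V=0.0000[hold]  S*(7)=64.9186
k=6: j=0 S=59.4664 intr=15.3036 cont=14.7234 V=15.3036[EX]; j=1 S=70.8707 intr=3.8993 cont=5.6243 V=5.6243[hold]; j=2 S=84.4621 intr=0.0000 cont=0.8749 V=0.8749[hold]; j=3 S=100.6600 intr=0.0000 cont=0.0000 V=0.0000[hold]; j=4 S=119.9643 intr=0.0000 cont=0.0000 V=0.0000[hold]; j=5 S=142.9707 intr=0.0000 cont=0.0000 V=0.0000[hold]; j=6 S=170.3892 intr=0.0000 cont=0.0000 V=0.0000[hold]  S*(6)=59.4664
k=5: j=0 S=64.9186 intr=9.8514 cont=10.1657 V=10.1657[hold]; j=1 S=77.3685 intr=0.0000 cont=3.1179 V=3.1179[hold]; j=2 S=92.2060 intr=0.0000 cont=0.4145 V=0.4145[hold]; j=3 S=109.8891 intr=0.0000 cont=0.0000 V=0.0000[hold]; j=4 S=130.9633 intr=0.0000 cont=0.0000 V=0.0000[hold]; j=5 S=156.0790 intr=0.0000 cont=0.0000 V=0.0000[hold]  S*(5)=-
k=4: j=0 S=70.8707 intr=3.8993 cont=6.4322 V=6.4322[hold]; j=1 S=84.4621 intr=0.0000 cont=1.6919 V=1.6919[hold]; j=2 S=100.6600 intr=0.0000 cont=0.1963 V=0.1963[hold]; j=3 S=119.9643 intr=0.0000 cont=0.0000 V=0.0000[hold]; j=4 S=142.9707 intr=0.0000 cont=0.0000 V=0.0000[hold]  S*(4)=-
k=3: j=0 S=77.3685 intr=0.0000 cont=3.9242 V=3.9242[hold]; j=1 S=92.2060 intr=0.0000 cont=0.9032 V=0.9032[hold]; j=2 S=109.8891 intr=0.0000 cont=0.0930 V=0.0930[hold]; j=3 S=130.9633 intr=0.0000 cont=0.0000 V=0.0000[hold]  S*(3)=-
k=2: j=0 S=84.4621 intr=0.0000 cont=2.3272 V=2.3272[hold]; j=1 S=100.6600 intr=0.0000 cont=0.4761 V=0.4761[hold]; j=2 S=119.9643 intr=0.0000 cont=0.0441 V=0.0441[hold]  S*(2)=-
k=1: j=0 S=92.2060 intr=0.0000 cont=1.3493 V=1.3493[hold]; j=1 S=109.8891 intr=0.0000 cont=0.2484 V=0.2484[hold]  S*(1)=-
k=0: j=0 S=100.6600 intr=0.0000 cont=0.7679 V=0.7679[hold]  S*(0)=-

price = 0.7679
boundary = - - - - - - 59.4664 64.9186
tree:
0.7679
1.3493 0.2484
2.3272 0.4761 0.0441
3.9242 0.9032 0.0930 0.0000
6.4322 1.6919 0.1963 0.0000 0.0000
10.1657 3.1179 0.4145 0.0000 0.0000 0.0000
15.3036 5.6243 0.8749 0.0000 0.0000 0.0000 0.0000
20.2979 9.8514 1.8471 0.0000 0.0000 0.0000 0.0000 0.0000
24.8727 15.3036 3.8993 0.0000 0.0000 0.0000 0.0000 0.0000 0.0000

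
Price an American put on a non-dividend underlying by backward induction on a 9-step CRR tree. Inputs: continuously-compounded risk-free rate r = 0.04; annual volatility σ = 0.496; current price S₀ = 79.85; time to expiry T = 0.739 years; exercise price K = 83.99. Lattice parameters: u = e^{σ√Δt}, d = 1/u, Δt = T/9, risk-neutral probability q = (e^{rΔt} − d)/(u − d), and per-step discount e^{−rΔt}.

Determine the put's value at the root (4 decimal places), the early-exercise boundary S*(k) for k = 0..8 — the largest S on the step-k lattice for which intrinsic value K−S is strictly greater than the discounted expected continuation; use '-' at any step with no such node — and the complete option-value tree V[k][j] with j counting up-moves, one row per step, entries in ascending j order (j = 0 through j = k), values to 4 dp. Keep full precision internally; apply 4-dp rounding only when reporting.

Δt=0.08211, u=1.15273, d=0.86751, q=0.47606, disc=e^(-rΔt)=0.99672
k=9 terminal: V=max(K-S,0) → 61.7701 54.4647 44.7575 31.8588 14.7194 0.0000 0.0000 0.0000 0.0000 0.0000
k=8: j=0 S=25.6135 intr=58.3765 cont=58.1011 V=58.3765[EX]; j=1 S=34.0345 intr=49.9555 cont=49.6800 V=49.9555[EX]; j=2 S=45.2243 intr=38.7657 cont=38.4903 V=38.7657[EX]; j=3 S=60.0929 intr=23.8971 cont=23.6217 V=23.8971[EX]; j=4 S=79.8500 intr=4.1400 cont=7.6868 V=7.6868[hold]; j=5 S=106.1027 intr=0.0000 cont=0.0000 V=0.0000[hold]; j=6 S=140.9867 intr=0.0000 cont=0.0000 V=0.0000[hold]; j=7 S=187.3397 intr=0.0000 cont=0.0000 V=0.0000[hold]; j=8 S=248.9325 intr=0.0000 cont=0.0000 V=0.0000[hold]  S*(8)=60.0929
k=7: j=0 S=29.5253 intr=54.4647 cont=54.1893 V=54.4647[EX]; j=1 S=39.2325 intr=44.7575 cont=44.4821 V=44.7575[EX]; j=2 S=52.1312 intr=31.8588 cont=31.5834 V=31.8588[EX]; j=3 S=69.2706 intr=14.7194 cont=16.1269 V=16.1269[hold]; j=4 S=92.0451 intr=0.0000 cont=4.0142 V=4.0142[hold]; j=5 S=122.3073 intr=0.0000 cont=0.0000 V=0.0000[hold]; j=6 S=162.5190 intr=0.0000 cont=0.0000 V=0.0000[hold]; j=7 S=215.9513 intr=0.0000 cont=0.0000 V=0.0000[hold]  S*(7)=52.1312
k=6: j=0 S=34.0345 intr=49.9555 cont=49.6800 V=49.9555[EX]; j=1 S=45.2243 intr=38.7657 cont=38.4903 V=38.7657[EX]; j=2 S=60.0929 intr=23.8971 cont=24.2896 V=24.2896[hold]; j=3 S=79.8500 intr=4.1400 cont=10.3265 V=10.3265[hold]; j=4 S=106.1027 intr=0.0000 cont=2.0963 V=2.0963[hold]; j=5 S=140.9867 intr=0.0000 cont=0.0000 V=0.0000[hold]; j=6 S=187.3397 intr=0.0000 cont=0.0000 V=0.0000[hold]  S*(6)=45.2243
k=5: j=0 S=39.2325 intr=44.7575 cont=44.4821 V=44.7575[EX]; j=1 S=52.1312 intr=31.8588 cont=31.7697 V=31.8588[EX]; j=2 S=69.2706 intr=14.7194 cont=17.5844 V=17.5844[hold]; j=3 S=92.0451 intr=0.0000 cont=6.3874 V=6.3874[hold]; j=4 S=122.3073 intr=0.0000 cont=1.0947 V=1.0947[hold]; j=5 S=162.5190 intr=0.0000 cont=0.0000 V=0.0000[hold]  S*(5)=52.1312
k=4: j=0 S=45.2243 intr=38.7657 cont=38.4903 V=38.7657[EX]; j=1 S=60.0929 intr=23.8971 cont=24.9812 V=24.9812[hold]; j=2 S=79.8500 intr=4.1400 cont=12.2138 V=12.2138[hold]; j=3 S=106.1027 intr=0.0000 cont=3.8551 V=3.8551[hold]; j=4 S=140.9867 intr=0.0000 cont=0.5717 V=0.5717[hold]  S*(4)=45.2243
k=3: j=0 S=52.1312 intr=31.8588 cont=32.0978 V=32.0978[hold]; j=1 S=69.2706 intr=14.7194 cont=18.8411 V=18.8411[hold]; j=2 S=92.0451 intr=0.0000 cont=8.2075 V=8.2075[hold]; j=3 S=122.3073 intr=0.0000 cont=2.2845 V=2.2845[hold]  S*(3)=-
k=2: j=0 S=60.0929 intr=23.8971 cont=25.7022 V=25.7022[hold]; j=1 S=79.8500 intr=4.1400 cont=13.7337 V=13.7337[hold]; j=2 S=106.1027 intr=0.0000 cont=5.3701 V=5.3701[hold]  S*(2)=-
k=1: j=0 S=69.2706 intr=14.7194 cont=19.9389 V=19.9389[hold]; j=1 S=92.0451 intr=0.0000 cont=9.7201 V=9.7201[hold]  S*(1)=-
k=0: j=0 S=79.8500 intr=4.1400 cont=15.0247 V=15.0247[hold]  S*(0)=-

price = 15.0247
boundary = - - - - 45.2243 52.1312 45.2243 52.1312 60.0929
tree:
15.0247
19.9389 9.7201
25.7022 13.7337 5.3701
32.0978 18.8411 8.2075 2.2845
38.7657 24.9812 12.2138 3.8551 0.5717
44.7575 31.8588 17.5844 6.3874 1.0947 0.0000
49.9555 38.7657 24.2896 10.3265 2.0963 0.0000 0.0000
54.4647 44.7575 31.8588 16.1269 4.0142 0.0000 0.0000 0.0000
58.3765 49.9555 38.7657 23.8971 7.6868 0.0000 0.0000 0.0000 0.0000
61.7701 54.4647 44.7575 31.8588 14.7194 0.0000 0.0000 0.0000 0.0000 0.0000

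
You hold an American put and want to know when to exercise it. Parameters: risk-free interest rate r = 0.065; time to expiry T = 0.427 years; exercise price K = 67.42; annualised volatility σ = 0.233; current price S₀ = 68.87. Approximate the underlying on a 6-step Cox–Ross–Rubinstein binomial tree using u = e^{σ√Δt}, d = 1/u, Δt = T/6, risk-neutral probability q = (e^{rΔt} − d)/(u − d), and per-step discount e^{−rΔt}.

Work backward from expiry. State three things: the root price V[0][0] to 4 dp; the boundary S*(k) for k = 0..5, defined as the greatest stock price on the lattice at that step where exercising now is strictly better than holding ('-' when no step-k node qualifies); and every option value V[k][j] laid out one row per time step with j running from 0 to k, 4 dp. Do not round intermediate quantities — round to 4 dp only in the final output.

Δt=0.07117  u=1.06413  d=0.93973  q=0.52174  discount=0.99538
step 6 (expiry): payoffs max(K−S,0) = 19.9890 13.7105 6.6008 0.0000 0.0000 0.0000 0.0000
step 5: (k=5,j=0): S=50.4727, (K−S)⁺=16.9473, hold=16.6361 ⇒ V=16.9473 exercise | (k=5,j=1): S=57.1539, (K−S)⁺=10.2661, hold=9.9549 ⇒ V=10.2661 exercise | (k=5,j=2): S=64.7195, (K−S)⁺=2.7005, hold=3.1423 ⇒ V=3.1423 continue | (k=5,j=3): S=73.2866, (K−S)⁺=0.0000, hold=0.0000 ⇒ V=0.0000 continue | (k=5,j=4): S=82.9878, (K−S)⁺=0.0000, hold=0.0000 ⇒ V=0.0000 continue | (k=5,j=5): S=93.9731, (K−S)⁺=0.0000, hold=0.0000 ⇒ V=0.0000 continue  boundary S*=57.1539
step 4: (k=4,j=0): S=53.7095, (K−S)⁺=13.7105, hold=13.3993 ⇒ V=13.7105 exercise | (k=4,j=1): S=60.8192, (K−S)⁺=6.6008, hold=6.5191 ⇒ V=6.6008 exercise | (k=4,j=2): S=68.8700, (K−S)⁺=0.0000, hold=1.4959 ⇒ V=1.4959 continue | (k=4,j=3): S=77.9865, (K−S)⁺=0.0000, hold=0.0000 ⇒ V=0.0000 continue | (k=4,j=4): S=88.3098, (K−S)⁺=0.0000, hold=0.0000 ⇒ V=0.0000 continue  boundary S*=60.8192
step 3: (k=3,j=0): S=57.1539, (K−S)⁺=10.2661, hold=9.9549 ⇒ V=10.2661 exercise | (k=3,j=1): S=64.7195, (K−S)⁺=2.7005, hold=3.9192 ⇒ V=3.9192 continue | (k=3,j=2): S=73.2866, (K−S)⁺=0.0000, hold=0.7121 ⇒ V=0.7121 continue | (k=3,j=3): S=82.9878, (K−S)⁺=0.0000, hold=0.0000 ⇒ V=0.0000 continue  boundary S*=57.1539
step 2: (k=2,j=0): S=60.8192, (K−S)⁺=6.6008, hold=6.9226 ⇒ V=6.9226 continue | (k=2,j=1): S=68.8700, (K−S)⁺=0.0000, hold=2.2356 ⇒ V=2.2356 continue | (k=2,j=2): S=77.9865, (K−S)⁺=0.0000, hold=0.3390 ⇒ V=0.3390 continue  boundary S*=-
step 1: (k=1,j=0): S=64.7195, (K−S)⁺=2.7005, hold=4.4565 ⇒ V=4.4565 continue | (k=1,j=1): S=73.2866, (K−S)⁺=0.0000, hold=1.2403 ⇒ V=1.2403 continue  boundary S*=-
step 0: (k=0,j=0): S=68.8700, (K−S)⁺=0.0000, hold=2.7657 ⇒ V=2.7657 continue  boundary S*=-

price = 2.7657
boundary = - - - 57.1539 60.8192 57.1539
tree:
2.7657
4.4565 1.2403
6.9226 2.2356 0.3390
10.2661 3.9192 0.7121 0.0000
13.7105 6.6008 1.4959 0.0000 0.0000
16.9473 10.2661 3.1423 0.0000 0.0000 0.0000
19.9890 13.7105 6.6008 0.0000 0.0000 0.0000 0.0000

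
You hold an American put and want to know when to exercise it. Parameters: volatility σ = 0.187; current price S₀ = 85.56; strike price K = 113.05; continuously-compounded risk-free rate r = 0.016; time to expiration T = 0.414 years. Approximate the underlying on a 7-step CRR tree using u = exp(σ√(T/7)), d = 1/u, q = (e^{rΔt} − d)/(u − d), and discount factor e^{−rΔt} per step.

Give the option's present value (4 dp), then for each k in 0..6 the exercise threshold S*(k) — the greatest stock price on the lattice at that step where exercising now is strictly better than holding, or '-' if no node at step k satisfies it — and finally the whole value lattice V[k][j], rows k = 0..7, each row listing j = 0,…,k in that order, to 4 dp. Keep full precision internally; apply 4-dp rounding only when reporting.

params: Δt=0.05914 u=1.04653 d=0.95554 q=0.49904 e^(-rΔt)=0.99905
t_7 payoffs: 50.8174 44.8917 38.4018 31.2939 23.5091 14.9832 5.6454 0.0000
t_6: node(6,0) S=65.1280 payoff=47.9220 vs cont=47.8150 → 47.9220 [stop]  node(6,1) S=71.3295 payoff=41.7205 vs cont=41.6136 → 41.7205 [stop]  node(6,2) S=78.1214 payoff=34.9286 vs cont=34.8217 → 34.9286 [stop]  node(6,3) S=85.5600 payoff=27.4900 vs cont=27.3831 → 27.4900 [stop]  node(6,4) S=93.7069 payoff=19.3431 vs cont=19.2361 → 19.3431 [stop]  node(6,5) S=102.6296 payoff=10.4204 vs cont=10.3135 → 10.4204 [stop]  node(6,6) S=112.4019 payoff=0.6481 vs cont=2.8254 → 2.8254 [wait]  ⇒ S*(6)=102.6296
t_5: node(5,0) S=68.1583 payoff=44.8917 vs cont=44.7848 → 44.8917 [stop]  node(5,1) S=74.6482 payoff=38.4018 vs cont=38.2949 → 38.4018 [stop]  node(5,2) S=81.7561 payoff=31.2939 vs cont=31.1869 → 31.2939 [stop]  node(5,3) S=89.5409 payoff=23.5091 vs cont=23.4022 → 23.5091 [stop]  node(5,4) S=98.0668 payoff=14.9832 vs cont=14.8762 → 14.9832 [stop]  node(5,5) S=107.4046 payoff=5.6454 vs cont=6.6240 → 6.6240 [wait]  ⇒ S*(5)=98.0668
t_4: node(4,0) S=71.3295 payoff=41.7205 vs cont=41.6136 → 41.7205 [stop]  node(4,1) S=78.1214 payoff=34.9286 vs cont=34.8217 → 34.9286 [stop]  node(4,2) S=85.5600 payoff=27.4900 vs cont=27.3831 → 27.4900 [stop]  node(4,3) S=93.7069 payoff=19.3431 vs cont=19.2361 → 19.3431 [stop]  node(4,4) S=102.6296 payoff=10.4204 vs cont=10.8014 → 10.8014 [wait]  ⇒ S*(4)=93.7069
t_3: node(3,0) S=74.6482 payoff=38.4018 vs cont=38.2949 → 38.4018 [stop]  node(3,1) S=81.7561 payoff=31.2939 vs cont=31.1869 → 31.2939 [stop]  node(3,2) S=89.5409 payoff=23.5091 vs cont=23.4022 → 23.5091 [stop]  node(3,3) S=98.0668 payoff=14.9832 vs cont=15.0662 → 15.0662 [wait]  ⇒ S*(3)=89.5409
t_2: node(2,0) S=78.1214 payoff=34.9286 vs cont=34.8217 → 34.9286 [stop]  node(2,1) S=85.5600 payoff=27.4900 vs cont=27.3831 → 27.4900 [stop]  node(2,2) S=93.7069 payoff=19.3431 vs cont=19.2775 → 19.3431 [stop]  ⇒ S*(2)=93.7069
t_1: node(1,0) S=81.7561 payoff=31.2939 vs cont=31.1869 → 31.2939 [stop]  node(1,1) S=89.5409 payoff=23.5091 vs cont=23.4022 → 23.5091 [stop]  ⇒ S*(1)=89.5409
t_0: node(0,0) S=85.5600 payoff=27.4900 vs cont=27.3831 → 27.4900 [stop]  ⇒ S*(0)=85.5600

price = 27.4900
boundary = 85.5600 89.5409 93.7069 89.5409 93.7069 98.0668 102.6296
tree:
27.4900
31.2939 23.5091
34.9286 27.4900 19.3431
38.4018 31.2939 23.5091 15.0662
41.7205 34.9286 27.4900 19.3431 10.8014
44.8917 38.4018 31.2939 23.5091 14.9832 6.6240
47.9220 41.7205 34.9286 27.4900 19.3431 10.4204 2.8254
50.8174 44.8917 38.4018 31.2939 23.5091 14.9832 5.6454 0.0000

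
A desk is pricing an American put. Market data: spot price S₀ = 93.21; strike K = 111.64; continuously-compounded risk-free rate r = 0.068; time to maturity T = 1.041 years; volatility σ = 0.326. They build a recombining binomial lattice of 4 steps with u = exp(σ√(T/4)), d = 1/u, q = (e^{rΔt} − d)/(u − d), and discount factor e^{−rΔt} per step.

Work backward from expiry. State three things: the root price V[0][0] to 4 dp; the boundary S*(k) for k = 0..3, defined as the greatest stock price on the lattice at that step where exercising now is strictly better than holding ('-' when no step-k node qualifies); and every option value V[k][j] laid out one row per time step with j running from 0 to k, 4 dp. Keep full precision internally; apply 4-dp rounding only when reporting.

price = 21.6111
boundary = - 78.9289 66.8358 78.9289
tree:
21.6111
32.7111 11.7830
44.8042 20.1293 4.2372
55.0444 32.7111 8.8370 0.0000
63.7157 44.8042 18.4300 0.0000 0.0000

params: Δt=0.26025 u=1.18094 d=0.84679 q=0.51195 e^(-rΔt)=0.98246
t_4 payoffs: 63.7157 44.8042 18.4300 0.0000 0.0000
t_3: node(3,0) S=56.5956 payoff=55.0444 vs cont=53.0861 → 55.0444 [stop]  node(3,1) S=78.9289 payoff=32.7111 vs cont=30.7528 → 32.7111 [stop]  node(3,2) S=110.0751 payoff=1.5649 vs cont=8.8370 → 8.8370 [wait]  node(3,3) S=153.5120 payoff=0.0000 vs cont=0.0000 → 0.0000 [wait]  ⇒ S*(3)=78.9289
t_2: node(2,0) S=66.8358 payoff=44.8042 vs cont=42.8459 → 44.8042 [stop]  node(2,1) S=93.2100 payoff=18.4300 vs cont=20.1293 → 20.1293 [wait]  node(2,2) S=129.9917 payoff=0.0000 vs cont=4.2372 → 4.2372 [wait]  ⇒ S*(2)=66.8358
t_1: node(1,0) S=78.9289 payoff=32.7111 vs cont=31.6075 → 32.7111 [stop]  node(1,1) S=110.0751 payoff=1.5649 vs cont=11.7830 → 11.7830 [wait]  ⇒ S*(1)=78.9289
t_0: node(0,0) S=93.2100 payoff=18.4300 vs cont=21.6111 → 21.6111 [wait]  ⇒ S*(0)=-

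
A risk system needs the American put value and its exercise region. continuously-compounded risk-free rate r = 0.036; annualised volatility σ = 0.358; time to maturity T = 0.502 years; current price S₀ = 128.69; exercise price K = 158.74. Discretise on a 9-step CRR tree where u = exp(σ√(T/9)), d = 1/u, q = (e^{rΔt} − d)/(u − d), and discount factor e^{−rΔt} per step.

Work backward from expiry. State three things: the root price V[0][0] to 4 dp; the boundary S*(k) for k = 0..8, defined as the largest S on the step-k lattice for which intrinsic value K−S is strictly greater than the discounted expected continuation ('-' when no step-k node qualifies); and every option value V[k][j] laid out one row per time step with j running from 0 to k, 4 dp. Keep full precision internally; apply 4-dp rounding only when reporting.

params: Δt=0.05578 u=1.08823 d=0.91893 q=0.49075 e^(-rΔt)=0.99799
t_9 payoffs: 98.6132 87.5355 74.4169 58.8813 40.4835 18.6960 0.0000 0.0000 0.0000 0.0000
t_8: node(8,0) S=65.4317 payoff=93.3083 vs cont=92.9899 → 93.3083 [stop]  node(8,1) S=77.4867 payoff=81.2533 vs cont=80.9349 → 81.2533 [stop]  node(8,2) S=91.7627 payoff=66.9773 vs cont=66.6588 → 66.9773 [stop]  node(8,3) S=108.6690 payoff=50.0710 vs cont=49.7526 → 50.0710 [stop]  node(8,4) S=128.6900 payoff=30.0500 vs cont=29.7316 → 30.0500 [stop]  node(8,5) S=152.3997 payoff=6.3403 vs cont=9.5019 → 9.5019 [wait]  node(8,6) S=180.4776 payoff=0.0000 vs cont=0.0000 → 0.0000 [wait]  node(8,7) S=213.7285 payoff=0.0000 vs cont=0.0000 → 0.0000 [wait]  node(8,8) S=253.1055 payoff=0.0000 vs cont=0.0000 → 0.0000 [wait]  ⇒ S*(8)=128.6900
t_7: node(7,0) S=71.2045 payoff=87.5355 vs cont=87.2170 → 87.5355 [stop]  node(7,1) S=84.3231 payoff=74.4169 vs cont=74.0984 → 74.4169 [stop]  node(7,2) S=99.8587 payoff=58.8813 vs cont=58.5628 → 58.8813 [stop]  node(7,3) S=118.2565 payoff=40.4835 vs cont=40.1650 → 40.4835 [stop]  node(7,4) S=140.0440 payoff=18.6960 vs cont=19.9260 → 19.9260 [wait]  node(7,5) S=165.8455 payoff=0.0000 vs cont=4.8292 → 4.8292 [wait]  node(7,6) S=196.4006 payoff=0.0000 vs cont=0.0000 → 0.0000 [wait]  node(7,7) S=232.5852 payoff=0.0000 vs cont=0.0000 → 0.0000 [wait]  ⇒ S*(7)=118.2565
t_6: node(6,0) S=77.4867 payoff=81.2533 vs cont=80.9349 → 81.2533 [stop]  node(6,1) S=91.7627 payoff=66.9773 vs cont=66.6588 → 66.9773 [stop]  node(6,2) S=108.6690 payoff=50.0710 vs cont=49.7526 → 50.0710 [stop]  node(6,3) S=128.6900 payoff=30.0500 vs cont=30.3340 → 30.3340 [wait]  node(6,4) S=152.3997 payoff=6.3403 vs cont=12.4922 → 12.4922 [wait]  node(6,5) S=180.4776 payoff=0.0000 vs cont=2.4543 → 2.4543 [wait]  node(6,6) S=213.7285 payoff=0.0000 vs cont=0.0000 → 0.0000 [wait]  ⇒ S*(6)=108.6690
t_5: node(5,0) S=84.3231 payoff=74.4169 vs cont=74.0984 → 74.4169 [stop]  node(5,1) S=99.8587 payoff=58.8813 vs cont=58.5628 → 58.8813 [stop]  node(5,2) S=118.2565 payoff=40.4835 vs cont=40.3041 → 40.4835 [stop]  node(5,3) S=140.0440 payoff=18.6960 vs cont=21.5349 → 21.5349 [wait]  node(5,4) S=165.8455 payoff=0.0000 vs cont=7.5509 → 7.5509 [wait]  node(5,5) S=196.4006 payoff=0.0000 vs cont=1.2474 → 1.2474 [wait]  ⇒ S*(5)=118.2565
t_4: node(4,0) S=91.7627 payoff=66.9773 vs cont=66.6588 → 66.9773 [stop]  node(4,1) S=108.6690 payoff=50.0710 vs cont=49.7526 → 50.0710 [stop]  node(4,2) S=128.6900 payoff=30.0500 vs cont=31.1219 → 31.1219 [wait]  node(4,3) S=152.3997 payoff=6.3403 vs cont=14.6429 → 14.6429 [wait]  node(4,4) S=180.4776 payoff=0.0000 vs cont=4.4485 → 4.4485 [wait]  ⇒ S*(4)=108.6690
t_3: node(3,0) S=99.8587 payoff=58.8813 vs cont=58.5628 → 58.8813 [stop]  node(3,1) S=118.2565 payoff=40.4835 vs cont=40.6900 → 40.6900 [wait]  node(3,2) S=140.0440 payoff=18.6960 vs cont=22.9887 → 22.9887 [wait]  node(3,3) S=165.8455 payoff=0.0000 vs cont=9.6207 → 9.6207 [wait]  ⇒ S*(3)=99.8587
t_2: node(2,0) S=108.6690 payoff=50.0710 vs cont=49.8538 → 50.0710 [stop]  node(2,1) S=128.6900 payoff=30.0500 vs cont=31.9389 → 31.9389 [wait]  node(2,2) S=152.3997 payoff=6.3403 vs cont=16.3954 → 16.3954 [wait]  ⇒ S*(2)=108.6690
t_1: node(1,0) S=118.2565 payoff=40.4835 vs cont=41.0901 → 41.0901 [wait]  node(1,1) S=140.0440 payoff=18.6960 vs cont=24.2622 → 24.2622 [wait]  ⇒ S*(1)=-
t_0: node(0,0) S=128.6900 payoff=30.0500 vs cont=32.7660 → 32.7660 [wait]  ⇒ S*(0)=-

price = 32.7660
boundary = - - 108.6690 99.8587 108.6690 118.2565 108.6690 118.2565 128.6900
tree:
32.7660
41.0901 24.2622
50.0710 31.9389 16.3954
58.8813 40.6900 22.9887 9.6207
66.9773 50.0710 31.1219 14.6429 4.4485
74.4169 58.8813 40.4835 21.5349 7.5509 1.2474
81.2533 66.9773 50.0710 30.3340 12.4922 2.4543 0.0000
87.5355 74.4169 58.8813 40.4835 19.9260 4.8292 0.0000 0.0000
93.3083 81.2533 66.9773 50.0710 30.0500 9.5019 0.0000 0.0000 0.0000
98.6132 87.5355 74.4169 58.8813 40.4835 18.6960 0.0000 0.0000 0.0000 0.0000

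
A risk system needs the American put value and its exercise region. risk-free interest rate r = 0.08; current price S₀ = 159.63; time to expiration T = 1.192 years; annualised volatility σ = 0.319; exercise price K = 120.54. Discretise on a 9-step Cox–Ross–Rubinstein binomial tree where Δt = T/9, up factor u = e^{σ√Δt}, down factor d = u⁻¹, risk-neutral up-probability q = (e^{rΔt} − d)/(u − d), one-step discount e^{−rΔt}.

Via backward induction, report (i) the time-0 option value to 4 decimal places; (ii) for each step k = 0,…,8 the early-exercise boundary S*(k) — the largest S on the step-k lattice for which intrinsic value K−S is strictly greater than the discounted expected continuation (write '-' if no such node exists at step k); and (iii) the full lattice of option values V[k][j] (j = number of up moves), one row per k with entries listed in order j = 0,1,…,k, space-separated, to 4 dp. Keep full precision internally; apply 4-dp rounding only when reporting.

Δt=0.13244  u=1.12310  d=0.89039  q=0.51678  discount=0.98946
step 9 (expiry): payoffs max(K−S,0) = 64.3905 49.7155 31.2052 7.8570 0.0000 0.0000 0.0000 0.0000 0.0000 0.0000
step 8: (k=8,j=0): S=63.0616, (K−S)⁺=57.4784, hold=56.2080 ⇒ V=57.4784 exercise | (k=8,j=1): S=79.5430, (K−S)⁺=40.9970, hold=39.7265 ⇒ V=40.9970 exercise | (k=8,j=2): S=100.3320, (K−S)⁺=20.2080, hold=18.9375 ⇒ V=20.2080 exercise | (k=8,j=3): S=126.5543, (K−S)⁺=0.0000, hold=3.7566 ⇒ V=3.7566 continue | (k=8,j=4): S=159.6300, (K−S)⁺=0.0000, hold=0.0000 ⇒ V=0.0000 continue | (k=8,j=5): S=201.3502, (K−S)⁺=0.0000, hold=0.0000 ⇒ V=0.0000 continue | (k=8,j=6): S=253.9741, (K−S)⁺=0.0000, hold=0.0000 ⇒ V=0.0000 continue | (k=8,j=7): S=320.3516, (K−S)⁺=0.0000, hold=0.0000 ⇒ V=0.0000 continue | (k=8,j=8): S=404.0772, (K−S)⁺=0.0000, hold=0.0000 ⇒ V=0.0000 continue  boundary S*=100.3320
step 7: (k=7,j=0): S=70.8245, (K−S)⁺=49.7155, hold=48.4451 ⇒ V=49.7155 exercise | (k=7,j=1): S=89.3348, (K−S)⁺=31.2052, hold=29.9347 ⇒ V=31.2052 exercise | (k=7,j=2): S=112.6830, (K−S)⁺=7.8570, hold=11.5828 ⇒ V=11.5828 continue | (k=7,j=3): S=142.1333, (K−S)⁺=0.0000, hold=1.7961 ⇒ V=1.7961 continue | (k=7,j=4): S=179.2806, (K−S)⁺=0.0000, hold=0.0000 ⇒ V=0.0000 continue | (k=7,j=5): S=226.1365, (K−S)⁺=0.0000, hold=0.0000 ⇒ V=0.0000 continue | (k=7,j=6): S=285.2385, (K−S)⁺=0.0000, hold=0.0000 ⇒ V=0.0000 continue | (k=7,j=7): S=359.7871, (K−S)⁺=0.0000, hold=0.0000 ⇒ V=0.0000 continue  boundary S*=89.3348
step 6: (k=6,j=0): S=79.5430, (K−S)⁺=40.9970, hold=39.7265 ⇒ V=40.9970 exercise | (k=6,j=1): S=100.3320, (K−S)⁺=20.2080, hold=20.8427 ⇒ V=20.8427 continue | (k=6,j=2): S=126.5543, (K−S)⁺=0.0000, hold=6.4565 ⇒ V=6.4565 continue | (k=6,j=3): S=159.6300, (K−S)⁺=0.0000, hold=0.8588 ⇒ V=0.8588 continue | (k=6,j=4): S=201.3502, (K−S)⁺=0.0000, hold=0.0000 ⇒ V=0.0000 continue | (k=6,j=5): S=253.9741, (K−S)⁺=0.0000, hold=0.0000 ⇒ V=0.0000 continue | (k=6,j=6): S=320.3516, (K−S)⁺=0.0000, hold=0.0000 ⇒ V=0.0000 continue  boundary S*=79.5430
step 5: (k=5,j=0): S=89.3348, (K−S)⁺=31.2052, hold=30.2593 ⇒ V=31.2052 exercise | (k=5,j=1): S=112.6830, (K−S)⁺=7.8570, hold=13.2668 ⇒ V=13.2668 continue | (k=5,j=2): S=142.1333, (K−S)⁺=0.0000, hold=3.5261 ⇒ V=3.5261 continue | (k=5,j=3): S=179.2806, (K−S)⁺=0.0000, hold=0.4106 ⇒ V=0.4106 continue | (k=5,j=4): S=226.1365, (K−S)⁺=0.0000, hold=0.0000 ⇒ V=0.0000 continue | (k=5,j=5): S=285.2385, (K−S)⁺=0.0000, hold=0.0000 ⇒ V=0.0000 continue  boundary S*=89.3348
step 4: (k=4,j=0): S=100.3320, (K−S)⁺=20.2080, hold=21.7037 ⇒ V=21.7037 continue | (k=4,j=1): S=126.5543, (K−S)⁺=0.0000, hold=8.1462 ⇒ V=8.1462 continue | (k=4,j=2): S=159.6300, (K−S)⁺=0.0000, hold=1.8959 ⇒ V=1.8959 continue | (k=4,j=3): S=201.3502, (K−S)⁺=0.0000, hold=0.1963 ⇒ V=0.1963 continue | (k=4,j=4): S=253.9741, (K−S)⁺=0.0000, hold=0.0000 ⇒ V=0.0000 continue  boundary S*=-
step 3: (k=3,j=0): S=112.6830, (K−S)⁺=7.8570, hold=14.5425 ⇒ V=14.5425 continue | (k=3,j=1): S=142.1333, (K−S)⁺=0.0000, hold=4.8643 ⇒ V=4.8643 continue | (k=3,j=2): S=179.2806, (K−S)⁺=0.0000, hold=1.0069 ⇒ V=1.0069 continue | (k=3,j=3): S=226.1365, (K−S)⁺=0.0000, hold=0.0939 ⇒ V=0.0939 continue  boundary S*=-
step 2: (k=2,j=0): S=126.5543, (K−S)⁺=0.0000, hold=9.4405 ⇒ V=9.4405 continue | (k=2,j=1): S=159.6300, (K−S)⁺=0.0000, hold=2.8406 ⇒ V=2.8406 continue | (k=2,j=2): S=201.3502, (K−S)⁺=0.0000, hold=0.5294 ⇒ V=0.5294 continue  boundary S*=-
step 1: (k=1,j=0): S=142.1333, (K−S)⁺=0.0000, hold=5.9662 ⇒ V=5.9662 continue | (k=1,j=1): S=179.2806, (K−S)⁺=0.0000, hold=1.6289 ⇒ V=1.6289 continue  boundary S*=-
step 0: (k=0,j=0): S=159.6300, (K−S)⁺=0.0000, hold=3.6855 ⇒ V=3.6855 continue  boundary S*=-

price = 3.6855
boundary = - - - - - 89.3348 79.5430 89.3348 100.3320
tree:
3.6855
5.9662 1.6289
9.4405 2.8406 0.5294
14.5425 4.8643 1.0069 0.0939
21.7037 8.1462 1.8959 0.1963 0.0000
31.2052 13.2668 3.5261 0.4106 0.0000 0.0000
40.9970 20.8427 6.4565 0.8588 0.0000 0.0000 0.0000
49.7155 31.2052 11.5828 1.7961 0.0000 0.0000 0.0000 0.0000
57.4784 40.9970 20.2080 3.7566 0.0000 0.0000 0.0000 0.0000 0.0000
64.3905 49.7155 31.2052 7.8570 0.0000 0.0000 0.0000 0.0000 0.0000 0.0000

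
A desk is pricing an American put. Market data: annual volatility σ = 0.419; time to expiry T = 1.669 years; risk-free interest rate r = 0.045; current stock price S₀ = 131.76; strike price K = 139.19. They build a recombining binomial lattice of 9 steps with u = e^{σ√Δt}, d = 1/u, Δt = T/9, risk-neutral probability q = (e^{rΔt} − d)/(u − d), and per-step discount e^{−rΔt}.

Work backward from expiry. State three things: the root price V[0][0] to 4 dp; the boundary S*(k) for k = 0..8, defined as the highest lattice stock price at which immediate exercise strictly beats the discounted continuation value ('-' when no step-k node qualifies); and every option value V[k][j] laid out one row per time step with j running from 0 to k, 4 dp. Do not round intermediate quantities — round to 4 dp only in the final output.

params: Δt=0.18544 u=1.19774 d=0.83491 q=0.47811 e^(-rΔt)=0.99169
t_9 payoffs: 113.2168 101.9294 85.7368 62.5072 29.1827 0.0000 0.0000 0.0000 0.0000 0.0000
t_8: node(8,0) S=31.1091 payoff=108.0809 vs cont=106.9242 → 108.0809 [stop]  node(8,1) S=44.6285 payoff=94.5615 vs cont=93.4048 → 94.5615 [stop]  node(8,2) S=64.0230 payoff=75.1670 vs cont=74.0103 → 75.1670 [stop]  node(8,3) S=91.8459 payoff=47.3441 vs cont=46.1874 → 47.3441 [stop]  node(8,4) S=131.7600 payoff=7.4300 vs cont=15.1036 → 15.1036 [wait]  node(8,5) S=189.0199 payoff=0.0000 vs cont=0.0000 → 0.0000 [wait]  node(8,6) S=271.1636 payoff=0.0000 vs cont=0.0000 → 0.0000 [wait]  node(8,7) S=389.0051 payoff=0.0000 vs cont=0.0000 → 0.0000 [wait]  node(8,8) S=558.0578 payoff=0.0000 vs cont=0.0000 → 0.0000 [wait]  ⇒ S*(8)=91.8459
t_7: node(7,0) S=37.2606 payoff=101.9294 vs cont=100.7727 → 101.9294 [stop]  node(7,1) S=53.4532 payoff=85.7368 vs cont=84.5801 → 85.7368 [stop]  node(7,2) S=76.6828 payoff=62.5072 vs cont=61.3505 → 62.5072 [stop]  node(7,3) S=110.0073 payoff=29.1827 vs cont=31.6643 → 31.6643 [wait]  node(7,4) S=157.8140 payoff=0.0000 vs cont=7.8169 → 7.8169 [wait]  node(7,5) S=226.3964 payoff=0.0000 vs cont=0.0000 → 0.0000 [wait]  node(7,6) S=324.7830 payoff=0.0000 vs cont=0.0000 → 0.0000 [wait]  node(7,7) S=465.9263 payoff=0.0000 vs cont=0.0000 → 0.0000 [wait]  ⇒ S*(7)=76.6828
t_6: node(6,0) S=44.6285 payoff=94.5615 vs cont=93.4048 → 94.5615 [stop]  node(6,1) S=64.0230 payoff=75.1670 vs cont=74.0103 → 75.1670 [stop]  node(6,2) S=91.8459 payoff=47.3441 vs cont=47.3640 → 47.3640 [wait]  node(6,3) S=131.7600 payoff=7.4300 vs cont=20.0943 → 20.0943 [wait]  node(6,4) S=189.0199 payoff=0.0000 vs cont=4.0457 → 4.0457 [wait]  node(6,5) S=271.1636 payoff=0.0000 vs cont=0.0000 → 0.0000 [wait]  node(6,6) S=389.0051 payoff=0.0000 vs cont=0.0000 → 0.0000 [wait]  ⇒ S*(6)=64.0230
t_5: node(5,0) S=53.4532 payoff=85.7368 vs cont=84.5801 → 85.7368 [stop]  node(5,1) S=76.6828 payoff=62.5072 vs cont=61.3600 → 62.5072 [stop]  node(5,2) S=110.0073 payoff=29.1827 vs cont=34.0408 → 34.0408 [wait]  node(5,3) S=157.8140 payoff=0.0000 vs cont=12.3181 → 12.3181 [wait]  node(5,4) S=226.3964 payoff=0.0000 vs cont=2.0939 → 2.0939 [wait]  node(5,5) S=324.7830 payoff=0.0000 vs cont=0.0000 → 0.0000 [wait]  ⇒ S*(5)=76.6828
t_4: node(4,0) S=64.0230 payoff=75.1670 vs cont=74.0103 → 75.1670 [stop]  node(4,1) S=91.8459 payoff=47.3441 vs cont=48.4909 → 48.4909 [wait]  node(4,2) S=131.7600 payoff=7.4300 vs cont=23.4584 → 23.4584 [wait]  node(4,3) S=189.0199 payoff=0.0000 vs cont=7.3680 → 7.3680 [wait]  node(4,4) S=271.1636 payoff=0.0000 vs cont=1.0837 → 1.0837 [wait]  ⇒ S*(4)=64.0230
t_3: node(3,0) S=76.6828 payoff=62.5072 vs cont=61.8942 → 62.5072 [stop]  node(3,1) S=110.0073 payoff=29.1827 vs cont=36.2191 → 36.2191 [wait]  node(3,2) S=157.8140 payoff=0.0000 vs cont=15.6344 → 15.6344 [wait]  node(3,3) S=226.3964 payoff=0.0000 vs cont=4.3272 → 4.3272 [wait]  ⇒ S*(3)=76.6828
t_2: node(2,0) S=91.8459 payoff=47.3441 vs cont=49.5236 → 49.5236 [wait]  node(2,1) S=131.7600 payoff=7.4300 vs cont=26.1582 → 26.1582 [wait]  node(2,2) S=189.0199 payoff=0.0000 vs cont=10.1433 → 10.1433 [wait]  ⇒ S*(2)=-
t_1: node(1,0) S=110.0073 payoff=29.1827 vs cont=38.0337 → 38.0337 [wait]  node(1,1) S=157.8140 payoff=0.0000 vs cont=18.3476 → 18.3476 [wait]  ⇒ S*(1)=-
t_0: node(0,0) S=131.7600 payoff=7.4300 vs cont=28.3837 → 28.3837 [wait]  ⇒ S*(0)=-

price = 28.3837
boundary = - - - 76.6828 64.0230 76.6828 64.0230 76.6828 91.8459
tree:
28.3837
38.0337 18.3476
49.5236 26.1582 10.1433
62.5072 36.2191 15.6344 4.3272
75.1670 48.4909 23.4584 7.3680 1.0837
85.7368 62.5072 34.0408 12.3181 2.0939 0.0000
94.5615 75.1670 47.3640 20.0943 4.0457 0.0000 0.0000
101.9294 85.7368 62.5072 31.6643 7.8169 0.0000 0.0000 0.0000
108.0809 94.5615 75.1670 47.3441 15.1036 0.0000 0.0000 0.0000 0.0000
113.2168 101.9294 85.7368 62.5072 29.1827 0.0000 0.0000 0.0000 0.0000 0.0000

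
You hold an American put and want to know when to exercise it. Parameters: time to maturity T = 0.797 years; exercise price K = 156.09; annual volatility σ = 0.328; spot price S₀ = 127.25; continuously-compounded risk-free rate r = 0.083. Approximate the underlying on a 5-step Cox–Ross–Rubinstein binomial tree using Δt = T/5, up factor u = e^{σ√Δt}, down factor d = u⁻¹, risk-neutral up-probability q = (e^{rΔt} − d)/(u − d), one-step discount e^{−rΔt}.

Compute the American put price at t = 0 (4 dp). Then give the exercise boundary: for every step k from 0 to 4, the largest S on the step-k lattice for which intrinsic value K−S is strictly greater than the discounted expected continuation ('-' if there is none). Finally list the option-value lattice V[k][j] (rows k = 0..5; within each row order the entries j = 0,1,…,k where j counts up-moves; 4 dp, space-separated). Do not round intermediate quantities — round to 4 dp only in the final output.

Δt=0.15940, u=1.13992, d=0.87726, q=0.51801, disc=e^(-rΔt)=0.98686
k=5 terminal: V=max(K-S,0) → 89.9757 70.1807 44.4589 11.0358 0.0000 0.0000
k=4: j=0 S=75.3647 intr=80.7253 cont=78.6738 V=80.7253[EX]; j=1 S=97.9293 intr=58.1607 cont=56.1092 V=58.1607[EX]; j=2 S=127.2500 intr=28.8400 cont=26.7885 V=28.8400[EX]; j=3 S=165.3495 intr=0.0000 cont=5.2492 V=5.2492[hold]; j=4 S=214.8561 intr=0.0000 cont=0.0000 V=0.0000[hold]  S*(4)=127.2500
k=3: j=0 S=85.9093 intr=70.1807 cont=68.1292 V=70.1807[EX]; j=1 S=111.6311 intr=44.4589 cont=42.4074 V=44.4589[EX]; j=2 S=145.0542 intr=11.0358 cont=16.4012 V=16.4012[hold]; j=3 S=188.4843 intr=0.0000 cont=2.4968 V=2.4968[hold]  S*(3)=111.6311
k=2: j=0 S=97.9293 intr=58.1607 cont=56.1092 V=58.1607[EX]; j=1 S=127.2500 intr=28.8400 cont=29.5313 V=29.5313[hold]; j=2 S=165.3495 intr=0.0000 cont=9.0776 V=9.0776[hold]  S*(2)=97.9293
k=1: j=0 S=111.6311 intr=44.4589 cont=42.7608 V=44.4589[EX]; j=1 S=145.0542 intr=11.0358 cont=18.6872 V=18.6872[hold]  S*(1)=111.6311
k=0: j=0 S=127.2500 intr=28.8400 cont=30.6999 V=30.6999[hold]  S*(0)=-

price = 30.6999
boundary = - 111.6311 97.9293 111.6311 127.2500
tree:
30.6999
44.4589 18.6872
58.1607 29.5313 9.0776
70.1807 44.4589 16.4012 2.4968
80.7253 58.1607 28.8400 5.2492 0.0000
89.9757 70.1807 44.4589 11.0358 0.0000 0.0000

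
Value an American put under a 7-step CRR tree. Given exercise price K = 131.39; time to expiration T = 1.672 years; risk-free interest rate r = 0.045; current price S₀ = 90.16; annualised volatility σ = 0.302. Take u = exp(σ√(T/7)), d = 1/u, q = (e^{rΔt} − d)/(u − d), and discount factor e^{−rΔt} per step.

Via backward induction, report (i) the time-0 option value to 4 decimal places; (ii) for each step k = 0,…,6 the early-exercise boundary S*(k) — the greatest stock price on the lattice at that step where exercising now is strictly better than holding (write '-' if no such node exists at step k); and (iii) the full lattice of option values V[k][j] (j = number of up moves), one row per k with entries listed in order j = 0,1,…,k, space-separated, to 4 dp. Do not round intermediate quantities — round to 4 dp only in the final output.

Δt=0.23886, u=1.15905, d=0.86278, q=0.49964, disc=e^(-rΔt)=0.98931
k=7 terminal: V=max(K-S,0) → 99.3043 88.2865 73.4854 53.6018 26.8905 0.0000 0.0000 0.0000
k=6: j=0 S=37.1888 intr=94.2012 cont=92.7965 V=94.2012[EX]; j=1 S=49.9589 intr=81.4311 cont=80.0264 V=81.4311[EX]; j=2 S=67.1140 intr=64.2760 cont=62.8713 V=64.2760[EX]; j=3 S=90.1600 intr=41.2300 cont=39.8253 V=41.2300[EX]; j=4 S=121.1196 intr=10.2704 cont=13.3110 V=13.3110[hold]; j=5 S=162.7104 intr=0.0000 cont=0.0000 V=0.0000[hold]; j=6 S=218.5828 intr=0.0000 cont=0.0000 V=0.0000[hold]  S*(6)=90.1600
k=5: j=0 S=43.1035 intr=88.2865 cont=86.8818 V=88.2865[EX]; j=1 S=57.9046 intr=73.4854 cont=72.0807 V=73.4854[EX]; j=2 S=77.7882 intr=53.6018 cont=52.1971 V=53.6018[EX]; j=3 S=104.4995 intr=26.8905 cont=26.9888 V=26.9888[hold]; j=4 S=140.3831 intr=0.0000 cont=6.5890 V=6.5890[hold]; j=5 S=188.5887 intr=0.0000 cont=0.0000 V=0.0000[hold]  S*(5)=77.7882
k=4: j=0 S=49.9589 intr=81.4311 cont=80.0264 V=81.4311[EX]; j=1 S=67.1140 intr=64.2760 cont=62.8713 V=64.2760[EX]; j=2 S=90.1600 intr=41.2300 cont=39.8739 V=41.2300[EX]; j=3 S=121.1196 intr=10.2704 cont=16.6166 V=16.6166[hold]; j=4 S=162.7104 intr=0.0000 cont=3.2616 V=3.2616[hold]  S*(4)=90.1600
k=3: j=0 S=57.9046 intr=73.4854 cont=72.0807 V=73.4854[EX]; j=1 S=77.7882 intr=53.6018 cont=52.1971 V=53.6018[EX]; j=2 S=104.4995 intr=26.8905 cont=28.6228 V=28.6228[hold]; j=3 S=140.3831 intr=0.0000 cont=9.8376 V=9.8376[hold]  S*(3)=77.7882
k=2: j=0 S=67.1140 intr=64.2760 cont=62.8713 V=64.2760[EX]; j=1 S=90.1600 intr=41.2300 cont=40.6816 V=41.2300[EX]; j=2 S=121.1196 intr=10.2704 cont=19.0312 V=19.0312[hold]  S*(2)=90.1600
k=1: j=0 S=77.7882 intr=53.6018 cont=52.1971 V=53.6018[EX]; j=1 S=104.4995 intr=26.8905 cont=29.8163 V=29.8163[hold]  S*(1)=77.7882
k=0: j=0 S=90.1600 intr=41.2300 cont=41.2715 V=41.2715[hold]  S*(0)=-

price = 41.2715
boundary = - 77.7882 90.1600 77.7882 90.1600 77.7882 90.1600
tree:
41.2715
53.6018 29.8163
64.2760 41.2300 19.0312
73.4854 53.6018 28.6228 9.8376
81.4311 64.2760 41.2300 16.6166 3.2616
88.2865 73.4854 53.6018 26.9888 6.5890 0.0000
94.2012 81.4311 64.2760 41.2300 13.3110 0.0000 0.0000
99.3043 88.2865 73.4854 53.6018 26.8905 0.0000 0.0000 0.0000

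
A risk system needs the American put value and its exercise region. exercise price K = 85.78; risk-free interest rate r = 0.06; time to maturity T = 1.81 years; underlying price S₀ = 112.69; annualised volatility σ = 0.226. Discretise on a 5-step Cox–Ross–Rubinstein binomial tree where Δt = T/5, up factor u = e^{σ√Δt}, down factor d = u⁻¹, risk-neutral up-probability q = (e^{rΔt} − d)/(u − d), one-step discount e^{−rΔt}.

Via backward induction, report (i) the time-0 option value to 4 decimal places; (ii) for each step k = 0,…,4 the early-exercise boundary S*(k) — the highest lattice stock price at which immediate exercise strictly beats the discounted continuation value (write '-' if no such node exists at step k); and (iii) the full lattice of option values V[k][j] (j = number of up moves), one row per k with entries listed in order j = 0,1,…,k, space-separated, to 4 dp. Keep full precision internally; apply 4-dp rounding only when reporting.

price = 1.6881
boundary = - - - - 65.4140
tree:
1.6881
3.2981 0.4201
6.2919 0.9468 0.0000
11.6084 2.1338 0.0000 0.0000
20.3660 4.8090 0.0000 0.0000 0.0000
28.6825 10.8382 0.0000 0.0000 0.0000 0.0000

Δt=0.36200, u=1.14565, d=0.87286, q=0.54655, disc=e^(-rΔt)=0.97851
k=5 terminal: V=max(K-S,0) → 28.6825 10.8382 0.0000 0.0000 0.0000 0.0000
k=4: j=0 S=65.4140 intr=20.3660 cont=18.5230 V=20.3660[EX]; j=1 S=85.8575 intr=0.0000 cont=4.8090 V=4.8090[hold]; j=2 S=112.6900 intr=0.0000 cont=0.0000 V=0.0000[hold]; j=3 S=147.9084 intr=0.0000 cont=0.0000 V=0.0000[hold]; j=4 S=194.1333 intr=0.0000 cont=0.0000 V=0.0000[hold]  S*(4)=65.4140
k=3: j=0 S=74.9418 intr=10.8382 cont=11.6084 V=11.6084[hold]; j=1 S=98.3630 intr=0.0000 cont=2.1338 V=2.1338[hold]; j=2 S=129.1038 intr=0.0000 cont=0.0000 V=0.0000[hold]; j=3 S=169.4519 intr=0.0000 cont=0.0000 V=0.0000[hold]  S*(3)=-
k=2: j=0 S=85.8575 intr=0.0000 cont=6.2919 V=6.2919[hold]; j=1 S=112.6900 intr=0.0000 cont=0.9468 V=0.9468[hold]; j=2 S=147.9084 intr=0.0000 cont=0.0000 V=0.0000[hold]  S*(2)=-
k=1: j=0 S=98.3630 intr=0.0000 cont=3.2981 V=3.2981[hold]; j=1 S=129.1038 intr=0.0000 cont=0.4201 V=0.4201[hold]  S*(1)=-
k=0: j=0 S=112.6900 intr=0.0000 cont=1.6881 V=1.6881[hold]  S*(0)=-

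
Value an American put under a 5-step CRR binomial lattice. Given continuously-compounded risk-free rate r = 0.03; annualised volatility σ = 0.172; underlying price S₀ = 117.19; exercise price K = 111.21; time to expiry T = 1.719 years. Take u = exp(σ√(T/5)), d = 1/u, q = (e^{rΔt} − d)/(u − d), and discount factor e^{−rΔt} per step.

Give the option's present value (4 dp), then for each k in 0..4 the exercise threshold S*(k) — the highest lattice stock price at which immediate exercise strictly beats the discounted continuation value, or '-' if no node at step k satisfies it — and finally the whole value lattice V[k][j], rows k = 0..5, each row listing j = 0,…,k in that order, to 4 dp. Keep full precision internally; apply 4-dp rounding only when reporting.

price = 5.9092
boundary = - - - 86.5951 95.7838
tree:
5.9092
9.8904 2.4397
15.9815 4.5990 0.5429
24.6149 8.5203 1.1576 0.0000
32.9222 15.4262 2.4681 0.0000 0.0000
40.4326 24.6149 5.2623 0.0000 0.0000 0.0000

Δt=0.34380, u=1.10611, d=0.90407, q=0.52612, disc=e^(-rΔt)=0.98974
k=5 terminal: V=max(K-S,0) → 40.4326 24.6149 5.2623 0.0000 0.0000 0.0000
k=4: j=0 S=78.2878 intr=32.9222 cont=31.7811 V=32.9222[EX]; j=1 S=95.7838 intr=15.4262 cont=14.2850 V=15.4262[EX]; j=2 S=117.1900 intr=0.0000 cont=2.4681 V=2.4681[hold]; j=3 S=143.3801 intr=0.0000 cont=0.0000 V=0.0000[hold]; j=4 S=175.4233 intr=0.0000 cont=0.0000 V=0.0000[hold]  S*(4)=95.7838
k=3: j=0 S=86.5951 intr=24.6149 cont=23.4738 V=24.6149[EX]; j=1 S=105.9477 intr=5.2623 cont=8.5203 V=8.5203[hold]; j=2 S=129.6253 intr=0.0000 cont=1.1576 V=1.1576[hold]; j=3 S=158.5945 intr=0.0000 cont=0.0000 V=0.0000[hold]  S*(3)=86.5951
k=2: j=0 S=95.7838 intr=15.4262 cont=15.9815 V=15.9815[hold]; j=1 S=117.1900 intr=0.0000 cont=4.5990 V=4.5990[hold]; j=2 S=143.3801 intr=0.0000 cont=0.5429 V=0.5429[hold]  S*(2)=-
k=1: j=0 S=105.9477 intr=5.2623 cont=9.8904 V=9.8904[hold]; j=1 S=129.6253 intr=0.0000 cont=2.4397 V=2.4397[hold]  S*(1)=-
k=0: j=0 S=117.1900 intr=0.0000 cont=5.9092 V=5.9092[hold]  S*(0)=-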